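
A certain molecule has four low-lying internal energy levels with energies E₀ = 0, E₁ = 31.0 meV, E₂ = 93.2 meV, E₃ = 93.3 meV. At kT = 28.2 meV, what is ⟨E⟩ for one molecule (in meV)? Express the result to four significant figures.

12.20 meV

Eᵢ/kT = 0, 1.09929, 3.30496, 3.30851.
Z = Σ e^(−Eᵢ/kT) = e^(−0) + e^(−1.09929) + e^(−3.30496) + e^(−3.30851) = 1.00000 + 0.333108 + 0.0367007 + 0.0365706 = 1.40638.
⟨E⟩ = Σ Eᵢ e^(−Eᵢ/kT) / Z = (0·1.00000 + 31.0·0.333108 + 93.2·0.0367007 + 93.3·0.0365706) / 1.40638 = 12.20 meV.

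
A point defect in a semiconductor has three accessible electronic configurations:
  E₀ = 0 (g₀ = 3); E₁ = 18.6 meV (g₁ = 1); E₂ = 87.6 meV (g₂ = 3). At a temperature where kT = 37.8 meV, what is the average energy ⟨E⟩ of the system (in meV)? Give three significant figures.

9.54 meV

Eᵢ/kT = 0, 0.49206, 2.3175.
Z = Σ gᵢe^(−Eᵢ/kT) = 3·e^(−0) + 1·e^(−0.49206) + 3·e^(−2.3175) = 3.0000 + 0.61137 + 0.29556 = 3.9069.
⟨E⟩ = Σ Eᵢ gᵢe^(−Eᵢ/kT) / Z = (0·3.0000 + 18.6·0.61137 + 87.6·0.29556) / 3.9069 = 9.54 meV.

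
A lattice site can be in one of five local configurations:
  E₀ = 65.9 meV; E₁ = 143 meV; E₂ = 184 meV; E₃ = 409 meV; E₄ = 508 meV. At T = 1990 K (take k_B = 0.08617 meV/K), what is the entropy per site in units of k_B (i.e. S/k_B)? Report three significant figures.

1.32

k_BT = 0.08617 × 1990 K = 171.48 meV.
Eᵢ/kT = 0.38430, 0.83392, 1.0730, 2.3851, 2.9624.
Z = Σ e^(−Eᵢ/kT) = e^(−0.38430) + e^(−0.83392) + e^(−1.0730) + e^(−2.3851) + e^(−2.9624) = 0.68093 + 0.43434 + 0.34198 + 0.092080 + 0.051695 = 1.6010.
⟨E⟩ = Σ EᵢPᵢ = 146.05 meV.
S/k_B = ln Z + ⟨E⟩/kT = ln(1.6010) + 146.05/171.48 = 0.47063 + 0.85170 = 1.32.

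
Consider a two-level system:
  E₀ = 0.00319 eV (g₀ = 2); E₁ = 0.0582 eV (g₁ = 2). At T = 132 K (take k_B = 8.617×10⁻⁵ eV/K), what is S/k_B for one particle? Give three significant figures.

0.739

k_BT = 8.617×10⁻⁵ × 132 K = 0.011374 eV.
Eᵢ/kT = 0.28046, 5.1169.
Z = Σ gᵢe^(−Eᵢ/kT) = 2·e^(−0.28046) + 2·e^(−5.1169) = 1.5109 + 0.011989 = 1.5229.
⟨E⟩ = Σ EᵢPᵢ = 0.0036230 eV.
S/k_B = ln Z + ⟨E⟩/kT = ln(1.5229) + 0.0036230/0.011374 = 0.42062 + 0.31853 = 0.739.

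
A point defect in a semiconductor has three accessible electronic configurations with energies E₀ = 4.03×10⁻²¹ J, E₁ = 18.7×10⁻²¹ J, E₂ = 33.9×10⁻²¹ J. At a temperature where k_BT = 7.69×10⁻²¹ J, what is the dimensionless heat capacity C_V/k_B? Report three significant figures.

0.631

Eᵢ/kT = 0.52406, 2.4317, 4.4083.
Z = Σ e^(−Eᵢ/kT) = e^(−0.52406) + e^(−2.4317) + e^(−4.4083) = 0.59211 + 0.087887 + 0.012176 = 0.69217.
⟨E⟩ = 6.4182, ⟨E²⟩ = 78.510.
C_V/k_B = (⟨E²⟩ − ⟨E⟩²)/(kT)² = (78.510 − 41.193)/59.136 = 0.631.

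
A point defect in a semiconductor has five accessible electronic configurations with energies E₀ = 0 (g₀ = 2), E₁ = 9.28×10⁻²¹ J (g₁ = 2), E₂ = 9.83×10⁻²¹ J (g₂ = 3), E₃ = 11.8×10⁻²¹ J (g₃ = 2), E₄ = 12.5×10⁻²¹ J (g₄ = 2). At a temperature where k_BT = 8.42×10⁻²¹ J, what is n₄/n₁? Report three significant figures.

n₄/n₁ = (g₄/g₁) exp[−(E₄−E₁)/kT] = (2/2) × exp(−(3.22 ×10⁻²¹ J)/(8.42 ×10⁻²¹ J)) = (2/2) × exp(-0.38242) = 0.682.

0.682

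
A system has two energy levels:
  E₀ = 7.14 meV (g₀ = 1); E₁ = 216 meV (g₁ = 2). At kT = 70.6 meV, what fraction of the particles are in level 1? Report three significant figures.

Eᵢ/kT = 0.10113, 3.0595.
Z = Σ gᵢe^(−Eᵢ/kT) = 1·e^(−0.10113) + 2·e^(−3.0595) = 0.90382 + 0.093822 = 0.99764.
P₁ = g₁ e^(−E₁/kT) / Z = 0.093822/0.99764 = 0.0940.

0.0940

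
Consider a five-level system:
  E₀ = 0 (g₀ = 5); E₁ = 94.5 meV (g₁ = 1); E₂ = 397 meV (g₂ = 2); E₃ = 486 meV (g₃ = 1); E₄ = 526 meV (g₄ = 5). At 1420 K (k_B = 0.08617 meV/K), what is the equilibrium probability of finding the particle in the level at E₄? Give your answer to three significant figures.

0.0121

k_BT = 0.08617 × 1420 K = 122.36 meV.
Eᵢ/kT = 0, 0.77231, 3.2445, 3.9719, 4.2988.
Z = Σ gᵢe^(−Eᵢ/kT) = 5·e^(−0) + 1·e^(−0.77231) + 2·e^(−3.2445) + 1·e^(−3.9719) + 5·e^(−4.2988) = 5.0000 + 0.46194 + 0.077976 + 0.018838 + 0.067924 = 5.6267.
P₄ = g₄ e^(−E₄/kT) / Z = 0.067924/5.6267 = 0.0121.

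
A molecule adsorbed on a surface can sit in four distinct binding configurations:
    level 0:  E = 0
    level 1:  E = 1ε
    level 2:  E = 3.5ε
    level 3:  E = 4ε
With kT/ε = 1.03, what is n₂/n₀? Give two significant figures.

0.033

n₂/n₀ = exp[−(E₂−E₀)/kT] = exp(−(3.5ε)/(1.03ε)) = exp(-3.398) = 0.033.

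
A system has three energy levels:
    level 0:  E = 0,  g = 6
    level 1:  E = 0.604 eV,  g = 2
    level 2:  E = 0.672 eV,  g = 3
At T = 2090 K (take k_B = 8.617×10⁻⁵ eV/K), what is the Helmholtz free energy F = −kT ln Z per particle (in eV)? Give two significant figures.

k_BT = 8.617×10⁻⁵ × 2090 K = 0.1801 eV.
Eᵢ/kT = 0, 3.354, 3.731.
Z = Σ gᵢe^(−Eᵢ/kT) = 6·e^(−0) + 2·e^(−3.354) + 3·e^(−3.731) = 6.000 + 0.06989 + 0.07191 = 6.142.
F = −kT ln Z = −0.1801 × ln(6.142) = −0.1801 × 1.815 = -0.33 eV.

-0.33 eV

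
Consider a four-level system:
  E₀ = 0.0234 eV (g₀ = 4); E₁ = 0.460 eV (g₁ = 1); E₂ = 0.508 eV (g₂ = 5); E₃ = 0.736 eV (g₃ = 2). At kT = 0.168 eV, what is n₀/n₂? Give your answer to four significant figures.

n₀/n₂ = (g₀/g₂) exp[−(E₀−E₂)/kT] = (4/5) × exp(−(-0.4846 eV)/(0.168 eV)) = (4/5) × exp(2.88452) = 14.32.

14.32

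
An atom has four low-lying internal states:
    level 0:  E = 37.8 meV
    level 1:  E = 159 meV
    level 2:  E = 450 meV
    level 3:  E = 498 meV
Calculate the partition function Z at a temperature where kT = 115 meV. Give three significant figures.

Eᵢ/kT = 0.32870, 1.3826, 3.9130, 4.3304.
Z = Σ e^(−Eᵢ/kT) = e^(−0.32870) + e^(−1.3826) + e^(−3.9130) + e^(−4.3304) = 0.71986 + 0.25093 + 0.019980 + 0.013162 = 1.0039.

Z = 1.00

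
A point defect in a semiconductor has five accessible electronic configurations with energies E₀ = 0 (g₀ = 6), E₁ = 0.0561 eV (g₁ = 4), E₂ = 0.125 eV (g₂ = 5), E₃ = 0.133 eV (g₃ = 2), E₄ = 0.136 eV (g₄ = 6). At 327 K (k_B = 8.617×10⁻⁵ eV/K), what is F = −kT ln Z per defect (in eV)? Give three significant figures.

k_BT = 8.617×10⁻⁵ × 327 K = 0.028178 eV.
Eᵢ/kT = 0, 1.9909, 4.4361, 4.7200, 4.8265.
Z = Σ gᵢe^(−Eᵢ/kT) = 6·e^(−0) + 4·e^(−1.9909) + 5·e^(−4.4361) + 2·e^(−4.7200) + 6·e^(−4.8265) = 6.0000 + 0.54629 + 0.059210 + 0.017830 + 0.048087 = 6.6714.
F = −kT ln Z = −0.028178 × ln(6.6714) = −0.028178 × 1.8978 = -0.0535 eV.

-0.0535 eV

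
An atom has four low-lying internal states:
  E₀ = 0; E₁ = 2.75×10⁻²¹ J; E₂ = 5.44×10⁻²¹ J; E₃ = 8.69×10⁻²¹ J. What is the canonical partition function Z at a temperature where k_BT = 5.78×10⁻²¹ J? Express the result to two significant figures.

Eᵢ/kT = 0, 0.4758, 0.9412, 1.503.
Z = Σ e^(−Eᵢ/kT) = e^(−0) + e^(−0.4758) + e^(−0.9412) + e^(−1.503) = 1.000 + 0.6214 + 0.3902 + 0.2225 = 2.234.

Z = 2.2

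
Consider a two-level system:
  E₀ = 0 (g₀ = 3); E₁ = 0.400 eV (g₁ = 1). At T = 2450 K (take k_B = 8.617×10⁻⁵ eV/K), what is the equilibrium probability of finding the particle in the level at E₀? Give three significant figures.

k_BT = 8.617×10⁻⁵ × 2450 K = 0.21112 eV.
Eᵢ/kT = 0, 1.8947.
Z = Σ gᵢe^(−Eᵢ/kT) = 3·e^(−0) + 1·e^(−1.8947) = 3.0000 + 0.15036 = 3.1504.
P₀ = g₀ e^(−E₀/kT) / Z = 3.0000/3.1504 = 0.952.

0.952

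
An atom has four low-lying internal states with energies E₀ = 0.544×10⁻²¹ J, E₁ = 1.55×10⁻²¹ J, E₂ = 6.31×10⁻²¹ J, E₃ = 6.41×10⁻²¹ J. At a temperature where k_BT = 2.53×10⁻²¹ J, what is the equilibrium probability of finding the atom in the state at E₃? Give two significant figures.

Eᵢ/kT = 0.2150, 0.6126, 2.494, 2.534.
Z = Σ e^(−Eᵢ/kT) = e^(−0.2150) + e^(−0.6126) + e^(−2.494) + e^(−2.534) = 0.8065 + 0.5419 + 0.08258 + 0.07934 = 1.510.
P₃ = e^(−E₃/kT) / Z = 0.07934/1.510 = 0.053.

0.053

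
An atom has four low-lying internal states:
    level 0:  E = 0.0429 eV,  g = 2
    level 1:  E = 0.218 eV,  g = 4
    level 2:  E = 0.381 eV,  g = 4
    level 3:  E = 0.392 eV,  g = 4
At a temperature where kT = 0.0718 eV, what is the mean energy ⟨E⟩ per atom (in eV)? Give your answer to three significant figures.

Eᵢ/kT = 0.59749, 3.0362, 5.3064, 5.4596.
Z = Σ gᵢe^(−Eᵢ/kT) = 2·e^(−0.59749) + 4·e^(−3.0362) + 4·e^(−5.3064) + 4·e^(−5.4596) = 1.1004 + 0.19207 + 0.019839 + 0.017021 = 1.3293.
⟨E⟩ = Σ Eᵢ gᵢe^(−Eᵢ/kT) / Z = (0.0429·1.1004 + 0.218·0.19207 + 0.381·0.019839 + 0.392·0.017021) / 1.3293 = 0.0777 eV.

0.0777 eV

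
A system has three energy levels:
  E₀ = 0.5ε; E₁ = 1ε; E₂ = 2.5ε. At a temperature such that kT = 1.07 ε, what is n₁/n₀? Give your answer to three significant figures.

0.627

n₁/n₀ = exp[−(E₁−E₀)/kT] = exp(−(0.5ε)/(1.07ε)) = exp(-0.46729) = 0.627.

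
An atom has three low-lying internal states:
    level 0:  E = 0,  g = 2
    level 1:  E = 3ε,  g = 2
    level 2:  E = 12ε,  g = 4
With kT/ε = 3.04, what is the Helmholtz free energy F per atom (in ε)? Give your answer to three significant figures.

-3.15 ε

Eᵢ/kT = 0, 0.98684, 3.9474.
Z = Σ gᵢe^(−Eᵢ/kT) = 2·e^(−0) + 2·e^(−0.98684) + 4·e^(−3.9474) = 2.0000 + 0.74551 + 0.077219 = 2.8227.
F = −kT ln Z = −3.04 × ln(2.8227) = −3.04 × 1.0377 = -3.15 ε.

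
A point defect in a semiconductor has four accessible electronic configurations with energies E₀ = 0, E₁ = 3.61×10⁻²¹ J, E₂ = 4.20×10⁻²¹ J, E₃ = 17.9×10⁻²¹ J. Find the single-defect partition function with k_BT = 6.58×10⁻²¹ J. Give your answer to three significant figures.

Z = 2.17

Eᵢ/kT = 0, 0.54863, 0.63830, 2.7204.
Z = Σ e^(−Eᵢ/kT) = e^(−0) + e^(−0.54863) + e^(−0.63830) + e^(−2.7204) = 1.0000 + 0.57774 + 0.52819 + 0.065848 = 2.1718.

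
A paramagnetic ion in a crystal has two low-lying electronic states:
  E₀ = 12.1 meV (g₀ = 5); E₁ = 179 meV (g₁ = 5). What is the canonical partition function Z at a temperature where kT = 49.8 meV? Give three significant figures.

Z = 4.06

Eᵢ/kT = 0.24297, 3.5944.
Z = Σ gᵢe^(−Eᵢ/kT) = 5·e^(−0.24297) + 5·e^(−3.5944) = 3.9215 + 0.13739 = 4.0589.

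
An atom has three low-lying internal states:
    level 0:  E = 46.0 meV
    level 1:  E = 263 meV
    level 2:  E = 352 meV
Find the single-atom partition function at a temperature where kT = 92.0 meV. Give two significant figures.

Eᵢ/kT = 0.5000, 2.859, 3.826.
Z = Σ e^(−Eᵢ/kT) = e^(−0.5000) + e^(−2.859) + e^(−3.826) = 0.6065 + 0.05733 + 0.02180 = 0.6856.

Z = 0.69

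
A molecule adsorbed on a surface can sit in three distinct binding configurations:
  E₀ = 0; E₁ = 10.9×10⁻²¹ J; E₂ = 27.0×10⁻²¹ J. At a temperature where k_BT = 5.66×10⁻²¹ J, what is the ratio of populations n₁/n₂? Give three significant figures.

17.2

n₁/n₂ = exp[−(E₁−E₂)/kT] = exp(−(-16.1 ×10⁻²¹ J)/(5.66 ×10⁻²¹ J)) = exp(2.8445) = 17.2.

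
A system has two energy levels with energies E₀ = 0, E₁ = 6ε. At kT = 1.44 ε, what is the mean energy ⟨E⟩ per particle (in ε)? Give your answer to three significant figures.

Eᵢ/kT = 0, 4.1667.
Z = Σ e^(−Eᵢ/kT) = e^(−0) + e^(−4.1667) = 1.0000 + 0.015503 = 1.0155.
⟨E⟩ = Σ Eᵢ e^(−Eᵢ/kT) / Z = (0·1.0000 + 6·0.015503) / 1.0155 = 0.0916 ε.

0.0916 ε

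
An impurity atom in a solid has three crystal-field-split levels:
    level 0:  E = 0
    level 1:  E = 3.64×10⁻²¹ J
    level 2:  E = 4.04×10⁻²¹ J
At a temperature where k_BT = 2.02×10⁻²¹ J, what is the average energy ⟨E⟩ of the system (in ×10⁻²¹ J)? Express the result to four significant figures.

Eᵢ/kT = 0, 1.80198, 2.00000.
Z = Σ e^(−Eᵢ/kT) = e^(−0) + e^(−1.80198) + e^(−2.00000) = 1.00000 + 0.164972 + 0.135335 = 1.30031.
⟨E⟩ = Σ Eᵢ e^(−Eᵢ/kT) / Z = (0·1.00000 + 3.64·0.164972 + 4.04·0.135335) / 1.30031 = 0.8823 ×10⁻²¹ J.

0.8823 ×10⁻²¹ J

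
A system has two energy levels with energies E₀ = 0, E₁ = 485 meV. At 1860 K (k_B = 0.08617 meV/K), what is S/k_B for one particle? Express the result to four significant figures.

0.1874

k_BT = 0.08617 × 1860 K = 160.276 meV.
Eᵢ/kT = 0, 3.02603.
Z = Σ e^(−Eᵢ/kT) = e^(−0) + e^(−3.02603) = 1.00000 + 0.0485078 = 1.04851.
⟨E⟩ = Σ EᵢPᵢ = 22.4378 meV.
S/k_B = ln Z + ⟨E⟩/kT = ln(1.04851) + 22.4378/160.276 = 0.0473701 + 0.139995 = 0.1874.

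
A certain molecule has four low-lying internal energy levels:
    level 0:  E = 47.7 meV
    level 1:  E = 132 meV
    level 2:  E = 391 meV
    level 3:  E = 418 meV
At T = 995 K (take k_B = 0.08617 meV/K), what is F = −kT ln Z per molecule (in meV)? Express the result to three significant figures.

k_BT = 0.08617 × 995 K = 85.739 meV.
Eᵢ/kT = 0.55634, 1.5396, 4.5604, 4.8753.
Z = Σ e^(−Eᵢ/kT) = e^(−0.55634) + e^(−1.5396) + e^(−4.5604) + e^(−4.8753) = 0.57330 + 0.21447 + 0.010458 + 0.0076328 = 0.80586.
F = −kT ln Z = −85.739 × ln(0.80586) = −85.739 × -0.21585 = 18.5 meV.

18.5 meV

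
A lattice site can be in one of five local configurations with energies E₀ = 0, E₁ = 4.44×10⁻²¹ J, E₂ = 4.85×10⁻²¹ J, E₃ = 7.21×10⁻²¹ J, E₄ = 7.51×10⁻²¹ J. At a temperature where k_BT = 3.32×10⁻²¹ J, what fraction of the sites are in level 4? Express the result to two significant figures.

Eᵢ/kT = 0, 1.337, 1.461, 2.172, 2.262.
Z = Σ e^(−Eᵢ/kT) = e^(−0) + e^(−1.337) + e^(−1.461) + e^(−2.172) + e^(−2.262) = 1.000 + 0.2626 + 0.2320 + 0.1139 + 0.1041 = 1.713.
P₄ = e^(−E₄/kT) / Z = 0.1041/1.713 = 0.061.

0.061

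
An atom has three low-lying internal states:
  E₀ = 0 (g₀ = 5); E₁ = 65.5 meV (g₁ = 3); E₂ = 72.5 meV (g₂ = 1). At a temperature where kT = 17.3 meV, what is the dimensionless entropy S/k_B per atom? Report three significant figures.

Eᵢ/kT = 0, 3.7861, 4.1908.
Z = Σ gᵢe^(−Eᵢ/kT) = 5·e^(−0) + 3·e^(−3.7861) + 1·e^(−4.1908) = 5.0000 + 0.068052 + 0.015134 = 5.0832.
⟨E⟩ = Σ EᵢPᵢ = 1.0927 meV.
S/k_B = ln Z + ⟨E⟩/kT = ln(5.0832) + 1.0927/17.3 = 1.6259 + 0.063162 = 1.69.

1.69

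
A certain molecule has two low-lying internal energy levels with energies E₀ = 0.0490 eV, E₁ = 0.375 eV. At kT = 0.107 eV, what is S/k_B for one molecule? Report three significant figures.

0.185

Eᵢ/kT = 0.45794, 3.5047.
Z = Σ e^(−Eᵢ/kT) = e^(−0.45794) + e^(−3.5047) = 0.63259 + 0.030056 = 0.66265.
⟨E⟩ = Σ EᵢPᵢ = 0.063786 eV.
S/k_B = ln Z + ⟨E⟩/kT = ln(0.66265) + 0.063786/0.107 = -0.41151 + 0.59613 = 0.185.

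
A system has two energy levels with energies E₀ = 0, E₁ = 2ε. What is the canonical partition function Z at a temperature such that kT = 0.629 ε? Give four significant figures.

Eᵢ/kT = 0, 3.17965.
Z = Σ e^(−Eᵢ/kT) = e^(−0) + e^(−3.17965) = 1.00000 + 0.0416002 = 1.04160.

Z = 1.042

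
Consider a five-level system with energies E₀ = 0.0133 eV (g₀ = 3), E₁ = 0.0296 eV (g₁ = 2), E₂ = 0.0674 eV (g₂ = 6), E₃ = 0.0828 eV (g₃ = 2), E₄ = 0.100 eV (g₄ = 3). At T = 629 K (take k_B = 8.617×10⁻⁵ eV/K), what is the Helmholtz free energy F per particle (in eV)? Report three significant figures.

-0.0984 eV

k_BT = 8.617×10⁻⁵ × 629 K = 0.054201 eV.
Eᵢ/kT = 0.24538, 0.54612, 1.2435, 1.5276, 1.8450.
Z = Σ gᵢe^(−Eᵢ/kT) = 3·e^(−0.24538) + 2·e^(−0.54612) + 6·e^(−1.2435) + 2·e^(−1.5276) + 3·e^(−1.8450) = 2.3472 + 1.1584 + 1.7302 + 0.43411 + 0.47408 = 6.1440.
F = −kT ln Z = −0.054201 × ln(6.1440) = −0.054201 × 1.8155 = -0.0984 eV.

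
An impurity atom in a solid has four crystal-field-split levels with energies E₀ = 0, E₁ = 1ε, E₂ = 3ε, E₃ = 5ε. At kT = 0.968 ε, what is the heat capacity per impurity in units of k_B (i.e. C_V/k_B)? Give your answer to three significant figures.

0.541

Eᵢ/kT = 0, 1.0331, 3.0992, 5.1653.
Z = Σ e^(−Eᵢ/kT) = e^(−0) + e^(−1.0331) + e^(−3.0992) + e^(−5.1653) = 1.0000 + 0.35590 + 0.045085 + 0.0057113 = 1.4067.
⟨E⟩ = 0.36945 ε, ⟨E²⟩ = 0.64296 ε².
C_V/k_B = (⟨E²⟩ − ⟨E⟩²)/(kT)² = (0.64296 − 0.13649)/0.93702 = 0.541.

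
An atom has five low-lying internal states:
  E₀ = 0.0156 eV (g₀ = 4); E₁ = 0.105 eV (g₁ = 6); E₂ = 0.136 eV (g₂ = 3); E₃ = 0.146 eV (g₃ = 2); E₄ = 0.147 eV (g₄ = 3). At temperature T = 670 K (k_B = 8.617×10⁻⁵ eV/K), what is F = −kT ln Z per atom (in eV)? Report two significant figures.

-0.089 eV

k_BT = 8.617×10⁻⁵ × 670 K = 0.05773 eV.
Eᵢ/kT = 0.2702, 1.819, 2.356, 2.529, 2.546.
Z = Σ gᵢe^(−Eᵢ/kT) = 4·e^(−0.2702) + 6·e^(−1.819) + 3·e^(−2.356) + 2·e^(−2.529) + 3·e^(−2.546) = 3.053 + 0.9731 + 0.2844 + 0.1595 + 0.2352 = 4.705.
F = −kT ln Z = −0.05773 × ln(4.705) = −0.05773 × 1.549 = -0.089 eV.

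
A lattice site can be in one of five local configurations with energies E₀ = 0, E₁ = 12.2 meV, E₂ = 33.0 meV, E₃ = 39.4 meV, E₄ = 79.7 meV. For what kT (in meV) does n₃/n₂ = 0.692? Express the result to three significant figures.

17.4 meV

n₃/n₂ = exp[−(E₃−E₂)/kT] = 0.692.
⇒ (E₃−E₂)/kT = ln(1/0.692) = ln(1.4451) = 0.36818.
kT = 6.4 meV / 0.36818 = 17.4 meV.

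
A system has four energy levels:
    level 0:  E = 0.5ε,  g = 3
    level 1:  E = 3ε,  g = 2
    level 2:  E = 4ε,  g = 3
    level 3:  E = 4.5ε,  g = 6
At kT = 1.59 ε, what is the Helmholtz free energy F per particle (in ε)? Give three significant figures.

Eᵢ/kT = 0.31447, 1.8868, 2.5157, 2.8302.
Z = Σ gᵢe^(−Eᵢ/kT) = 3·e^(−0.31447) + 2·e^(−1.8868) + 3·e^(−2.5157) + 6·e^(−2.8302) = 2.1905 + 0.30311 + 0.24242 + 0.35401 = 3.0900.
F = −kT ln Z = −1.59 × ln(3.0900) = −1.59 × 1.1282 = -1.79 ε.

-1.79 ε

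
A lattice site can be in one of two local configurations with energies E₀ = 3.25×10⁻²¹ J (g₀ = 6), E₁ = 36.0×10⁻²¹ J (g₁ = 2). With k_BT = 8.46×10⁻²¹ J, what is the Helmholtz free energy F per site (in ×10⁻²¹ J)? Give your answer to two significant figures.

-12 ×10⁻²¹ J

Eᵢ/kT = 0.3842, 4.255.
Z = Σ gᵢe^(−Eᵢ/kT) = 6·e^(−0.3842) + 2·e^(−4.255) = 4.086 + 0.02839 = 4.114.
F = −kT ln Z = −8.46 × ln(4.114) = −8.46 × 1.414 = -12 ×10⁻²¹ J.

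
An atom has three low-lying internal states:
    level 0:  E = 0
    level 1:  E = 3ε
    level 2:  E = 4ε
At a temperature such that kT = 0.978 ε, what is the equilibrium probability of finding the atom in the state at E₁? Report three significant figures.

0.0438

Eᵢ/kT = 0, 3.0675, 4.0900.
Z = Σ e^(−Eᵢ/kT) = e^(−0) + e^(−3.0675) + e^(−4.0900) = 1.0000 + 0.046537 + 0.016739 = 1.0633.
P₁ = e^(−E₁/kT) / Z = 0.046537/1.0633 = 0.0438.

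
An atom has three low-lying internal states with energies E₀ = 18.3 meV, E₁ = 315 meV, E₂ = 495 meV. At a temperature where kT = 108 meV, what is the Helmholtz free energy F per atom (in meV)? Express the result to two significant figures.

10 meV

Eᵢ/kT = 0.1694, 2.917, 4.583.
Z = Σ e^(−Eᵢ/kT) = e^(−0.1694) + e^(−2.917) + e^(−4.583) = 0.8442 + 0.05410 + 0.01022 = 0.9085.
F = −kT ln Z = −108 × ln(0.9085) = −108 × -0.09596 = 10 meV.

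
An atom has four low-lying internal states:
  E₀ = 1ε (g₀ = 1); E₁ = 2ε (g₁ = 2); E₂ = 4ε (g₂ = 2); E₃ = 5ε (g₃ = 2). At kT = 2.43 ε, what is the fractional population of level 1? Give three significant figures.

Eᵢ/kT = 0.41152, 0.82305, 1.6461, 2.0576.
Z = Σ gᵢe^(−Eᵢ/kT) = 1·e^(−0.41152) + 2·e^(−0.82305) + 2·e^(−1.6461) + 2·e^(−2.0576) = 0.66264 + 0.87818 + 0.38560 + 0.25552 = 2.1819.
P₁ = g₁ e^(−E₁/kT) / Z = 0.87818/2.1819 = 0.402.

0.402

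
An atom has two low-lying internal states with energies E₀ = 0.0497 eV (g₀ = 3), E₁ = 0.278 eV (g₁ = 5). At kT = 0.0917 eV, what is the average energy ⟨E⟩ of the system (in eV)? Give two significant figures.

Eᵢ/kT = 0.5420, 3.032.
Z = Σ gᵢe^(−Eᵢ/kT) = 3·e^(−0.5420) + 5·e^(−3.032) = 1.745 + 0.2411 = 1.986.
⟨E⟩ = Σ Eᵢ gᵢe^(−Eᵢ/kT) / Z = (0.0497·1.745 + 0.278·0.2411) / 1.986 = 0.077 eV.

0.077 eV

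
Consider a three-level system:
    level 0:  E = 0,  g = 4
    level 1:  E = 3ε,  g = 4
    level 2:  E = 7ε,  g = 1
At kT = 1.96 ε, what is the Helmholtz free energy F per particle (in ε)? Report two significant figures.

-3.1 ε

Eᵢ/kT = 0, 1.531, 3.571.
Z = Σ gᵢe^(−Eᵢ/kT) = 4·e^(−0) + 4·e^(−1.531) + 1·e^(−3.571) = 4.000 + 0.8653 + 0.02813 = 4.893.
F = −kT ln Z = −1.96 × ln(4.893) = −1.96 × 1.588 = -3.1 ε.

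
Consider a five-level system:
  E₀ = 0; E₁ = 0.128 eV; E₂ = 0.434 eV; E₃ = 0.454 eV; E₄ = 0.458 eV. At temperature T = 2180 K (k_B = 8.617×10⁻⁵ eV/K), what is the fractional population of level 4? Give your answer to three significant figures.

k_BT = 8.617×10⁻⁵ × 2180 K = 0.18785 eV.
Eᵢ/kT = 0, 0.68139, 2.3104, 2.4168, 2.4381.
Z = Σ e^(−Eᵢ/kT) = e^(−0) + e^(−0.68139) + e^(−2.3104) + e^(−2.4168) + e^(−2.4381) = 1.0000 + 0.50591 + 0.099222 + 0.089207 + 0.087327 = 1.7817.
P₄ = e^(−E₄/kT) / Z = 0.087327/1.7817 = 0.0490.

0.0490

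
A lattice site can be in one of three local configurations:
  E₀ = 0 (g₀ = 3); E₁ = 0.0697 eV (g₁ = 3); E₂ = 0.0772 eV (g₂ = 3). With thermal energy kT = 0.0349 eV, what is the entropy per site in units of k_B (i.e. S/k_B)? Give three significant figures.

1.73

Eᵢ/kT = 0, 1.9971, 2.2120.
Z = Σ gᵢe^(−Eᵢ/kT) = 3·e^(−0) + 3·e^(−1.9971) + 3·e^(−2.2120) = 3.0000 + 0.40718 + 0.32844 = 3.7356.
⟨E⟩ = Σ EᵢPᵢ = 0.014385 eV.
S/k_B = ln Z + ⟨E⟩/kT = ln(3.7356) + 0.014385/0.0349 = 1.3179 + 0.41218 = 1.73.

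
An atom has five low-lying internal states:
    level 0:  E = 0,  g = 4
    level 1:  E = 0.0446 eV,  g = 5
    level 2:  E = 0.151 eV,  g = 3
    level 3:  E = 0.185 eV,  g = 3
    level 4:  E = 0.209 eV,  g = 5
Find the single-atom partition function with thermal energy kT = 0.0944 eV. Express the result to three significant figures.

Eᵢ/kT = 0, 0.47246, 1.5996, 1.9597, 2.2140.
Z = Σ gᵢe^(−Eᵢ/kT) = 4·e^(−0) + 5·e^(−0.47246) + 3·e^(−1.5996) + 3·e^(−1.9597) + 5·e^(−2.2140) = 4.0000 + 3.1173 + 0.60593 + 0.42270 + 0.54631 = 8.6922.

Z = 8.69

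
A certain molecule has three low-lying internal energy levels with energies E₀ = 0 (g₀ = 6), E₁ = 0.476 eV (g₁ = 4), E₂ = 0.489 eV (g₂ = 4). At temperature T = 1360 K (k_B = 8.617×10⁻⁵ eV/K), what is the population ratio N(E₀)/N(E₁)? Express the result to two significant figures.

87

k_BT = 8.617×10⁻⁵ × 1360 K = 0.1172 eV.
n₀/n₁ = (g₀/g₁) exp[−(E₀−E₁)/kT] = (6/4) × exp(−(-0.476 eV)/(0.1172 eV)) = (6/4) × exp(4.061) = 87.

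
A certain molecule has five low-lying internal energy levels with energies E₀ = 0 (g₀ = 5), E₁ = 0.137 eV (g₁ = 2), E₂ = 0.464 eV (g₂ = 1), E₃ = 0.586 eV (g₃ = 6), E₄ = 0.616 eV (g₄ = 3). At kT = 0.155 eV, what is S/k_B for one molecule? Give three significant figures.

2.07

Eᵢ/kT = 0, 0.88387, 2.9935, 3.7806, 3.9742.
Z = Σ gᵢe^(−Eᵢ/kT) = 5·e^(−0) + 2·e^(−0.88387) + 1·e^(−2.9935) + 6·e^(−3.7806) + 3·e^(−3.9742) = 5.0000 + 0.82636 + 0.050112 + 0.13685 + 0.056383 = 6.0697.
⟨E⟩ = Σ EᵢPᵢ = 0.041417 eV.
S/k_B = ln Z + ⟨E⟩/kT = ln(6.0697) + 0.041417/0.155 = 1.8033 + 0.26721 = 2.07.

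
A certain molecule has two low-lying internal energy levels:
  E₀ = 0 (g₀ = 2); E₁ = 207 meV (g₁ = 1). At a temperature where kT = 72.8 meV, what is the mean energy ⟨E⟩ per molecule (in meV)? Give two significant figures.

Eᵢ/kT = 0, 2.843.
Z = Σ gᵢe^(−Eᵢ/kT) = 2·e^(−0) + 1·e^(−2.843) = 2.000 + 0.05825 = 2.058.
⟨E⟩ = Σ Eᵢ gᵢe^(−Eᵢ/kT) / Z = (0·2.000 + 207·0.05825) / 2.058 = 5.9 meV.

5.9 meV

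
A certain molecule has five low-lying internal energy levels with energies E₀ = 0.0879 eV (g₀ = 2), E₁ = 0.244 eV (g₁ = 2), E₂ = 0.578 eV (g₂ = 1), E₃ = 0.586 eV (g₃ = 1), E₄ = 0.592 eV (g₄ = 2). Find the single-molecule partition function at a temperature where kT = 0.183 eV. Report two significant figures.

Eᵢ/kT = 0.4803, 1.333, 3.158, 3.202, 3.235.
Z = Σ gᵢe^(−Eᵢ/kT) = 2·e^(−0.4803) + 2·e^(−1.333) + 1·e^(−3.158) + 1·e^(−3.202) + 2·e^(−3.235) = 1.237 + 0.5274 + 0.04251 + 0.04068 + 0.07872 = 1.926.

Z = 1.9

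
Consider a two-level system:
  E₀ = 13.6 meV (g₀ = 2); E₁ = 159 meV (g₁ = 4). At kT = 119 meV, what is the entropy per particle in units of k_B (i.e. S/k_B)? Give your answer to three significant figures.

1.61

Eᵢ/kT = 0.11429, 1.3361.
Z = Σ gᵢe^(−Eᵢ/kT) = 2·e^(−0.11429) + 4·e^(−1.3361) = 1.7840 + 1.0515 = 2.8355.
⟨E⟩ = Σ EᵢPᵢ = 67.519 meV.
S/k_B = ln Z + ⟨E⟩/kT = ln(2.8355) + 67.519/119 = 1.0422 + 0.56739 = 1.61.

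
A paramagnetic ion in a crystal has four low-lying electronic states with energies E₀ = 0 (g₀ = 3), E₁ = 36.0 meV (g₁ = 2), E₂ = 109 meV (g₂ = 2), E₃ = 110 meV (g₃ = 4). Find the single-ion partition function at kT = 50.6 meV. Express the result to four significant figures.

Eᵢ/kT = 0, 0.711462, 2.15415, 2.17391.
Z = Σ gᵢe^(−Eᵢ/kT) = 3·e^(−0) + 2·e^(−0.711462) + 2·e^(−2.15415) + 4·e^(−2.17391) = 3.00000 + 0.981852 + 0.232004 + 0.454928 = 4.66878.

Z = 4.669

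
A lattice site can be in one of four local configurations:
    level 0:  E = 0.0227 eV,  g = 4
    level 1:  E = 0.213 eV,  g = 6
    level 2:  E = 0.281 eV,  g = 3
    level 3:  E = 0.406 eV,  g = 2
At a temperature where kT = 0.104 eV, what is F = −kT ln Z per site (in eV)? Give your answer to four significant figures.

-0.1500 eV

Eᵢ/kT = 0.218269, 2.04808, 2.70192, 3.90385.
Z = Σ gᵢe^(−Eᵢ/kT) = 4·e^(−0.218269) + 6·e^(−2.04808) + 3·e^(−2.70192) + 2·e^(−3.90385) = 3.21564 + 0.773894 + 0.201230 + 0.0403283 = 4.23109.
F = −kT ln Z = −0.104 × ln(4.23109) = −0.104 × 1.44246 = -0.1500 eV.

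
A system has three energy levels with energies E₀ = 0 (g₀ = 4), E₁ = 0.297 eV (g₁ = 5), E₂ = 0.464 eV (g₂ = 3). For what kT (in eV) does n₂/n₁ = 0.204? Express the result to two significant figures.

0.15 eV

n₂/n₁ = (g₂/g₁) exp[−(E₂−E₁)/kT] = 0.204.
⇒ (E₂−E₁)/kT = ln((3/5)/0.204) = ln(2.941) = 1.079.
kT = 0.167 eV / 1.079 = 0.15 eV.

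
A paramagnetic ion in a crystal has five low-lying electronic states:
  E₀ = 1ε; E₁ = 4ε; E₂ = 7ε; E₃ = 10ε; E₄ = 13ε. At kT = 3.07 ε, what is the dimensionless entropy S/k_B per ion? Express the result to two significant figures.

Eᵢ/kT = 0.3257, 1.303, 2.280, 3.257, 4.235.
Z = Σ e^(−Eᵢ/kT) = e^(−0.3257) + e^(−1.303) + e^(−2.280) + e^(−3.257) + e^(−4.235) = 0.7220 + 0.2717 + 0.1023 + 0.03850 + 0.01448 = 1.149.
⟨E⟩ = Σ EᵢPᵢ = 2.696 ε.
S/k_B = ln Z + ⟨E⟩/kT = ln(1.149) + 2.696/3.07 = 0.1389 + 0.8782 = 1.0.

1.0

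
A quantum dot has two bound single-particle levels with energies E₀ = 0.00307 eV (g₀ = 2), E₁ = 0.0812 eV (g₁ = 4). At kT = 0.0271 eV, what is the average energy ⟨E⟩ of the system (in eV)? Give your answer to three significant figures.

Eᵢ/kT = 0.11328, 2.9963.
Z = Σ gᵢe^(−Eᵢ/kT) = 2·e^(−0.11328) + 4·e^(−2.9963) = 1.7858 + 0.19989 = 1.9857.
⟨E⟩ = Σ Eᵢ gᵢe^(−Eᵢ/kT) / Z = (0.00307·1.7858 + 0.0812·0.19989) / 1.9857 = 0.0109 eV.

0.0109 eV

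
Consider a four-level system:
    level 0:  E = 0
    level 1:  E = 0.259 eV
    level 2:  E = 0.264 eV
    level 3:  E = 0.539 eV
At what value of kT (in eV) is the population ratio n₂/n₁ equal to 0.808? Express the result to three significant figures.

0.0235 eV

n₂/n₁ = exp[−(E₂−E₁)/kT] = 0.808.
⇒ (E₂−E₁)/kT = ln(1/0.808) = ln(1.2376) = 0.21317.
kT = 0.005 eV / 0.21317 = 0.0235 eV.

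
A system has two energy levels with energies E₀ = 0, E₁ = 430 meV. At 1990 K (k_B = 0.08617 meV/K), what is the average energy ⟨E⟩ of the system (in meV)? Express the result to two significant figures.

32 meV

k_BT = 0.08617 × 1990 K = 171.5 meV.
Eᵢ/kT = 0, 2.507.
Z = Σ e^(−Eᵢ/kT) = e^(−0) + e^(−2.507) = 1.000 + 0.08151 = 1.082.
⟨E⟩ = Σ Eᵢ e^(−Eᵢ/kT) / Z = (0·1.000 + 430·0.08151) / 1.082 = 32 meV.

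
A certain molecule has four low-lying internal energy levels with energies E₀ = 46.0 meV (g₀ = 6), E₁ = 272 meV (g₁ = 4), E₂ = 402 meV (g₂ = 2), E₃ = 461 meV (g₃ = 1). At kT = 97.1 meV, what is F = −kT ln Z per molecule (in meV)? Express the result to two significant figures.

-140 meV

Eᵢ/kT = 0.4737, 2.801, 4.140, 4.748.
Z = Σ gᵢe^(−Eᵢ/kT) = 6·e^(−0.4737) + 4·e^(−2.801) + 2·e^(−4.140) + 1·e^(−4.748) = 3.736 + 0.2430 + 0.03185 + 0.008669 = 4.020.
F = −kT ln Z = −97.1 × ln(4.020) = −97.1 × 1.391 = -140 meV.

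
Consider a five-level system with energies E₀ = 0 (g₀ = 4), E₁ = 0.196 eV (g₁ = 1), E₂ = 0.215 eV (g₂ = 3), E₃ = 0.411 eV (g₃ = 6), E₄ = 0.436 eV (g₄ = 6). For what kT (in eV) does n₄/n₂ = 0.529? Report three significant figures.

n₄/n₂ = (g₄/g₂) exp[−(E₄−E₂)/kT] = 0.529.
⇒ (E₄−E₂)/kT = ln((6/3)/0.529) = ln(3.7807) = 1.3299.
kT = 0.221 eV / 1.3299 = 0.166 eV.

0.166 eV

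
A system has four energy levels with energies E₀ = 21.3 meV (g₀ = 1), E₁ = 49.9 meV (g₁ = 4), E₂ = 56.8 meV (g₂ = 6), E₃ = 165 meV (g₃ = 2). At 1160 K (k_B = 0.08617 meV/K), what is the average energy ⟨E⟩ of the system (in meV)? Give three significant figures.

56.2 meV

k_BT = 0.08617 × 1160 K = 99.957 meV.
Eᵢ/kT = 0.21309, 0.49921, 0.56824, 1.6507.
Z = Σ gᵢe^(−Eᵢ/kT) = 1·e^(−0.21309) + 4·e^(−0.49921) + 6·e^(−0.56824) + 2·e^(−1.6507) = 0.80808 + 2.4280 + 3.3991 + 0.38383 = 7.0190.
⟨E⟩ = Σ Eᵢ gᵢe^(−Eᵢ/kT) / Z = (21.3·0.80808 + 49.9·2.4280 + 56.8·3.3991 + 165·0.38383) / 7.0190 = 56.2 meV.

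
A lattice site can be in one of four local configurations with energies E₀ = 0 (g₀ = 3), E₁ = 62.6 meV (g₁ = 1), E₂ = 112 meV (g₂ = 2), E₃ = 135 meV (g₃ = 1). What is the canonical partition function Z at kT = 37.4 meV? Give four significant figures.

Z = 3.315

Eᵢ/kT = 0, 1.67380, 2.99465, 3.60963.
Z = Σ gᵢe^(−Eᵢ/kT) = 3·e^(−0) + 1·e^(−1.67380) + 2·e^(−2.99465) + 1·e^(−3.60963) = 3.00000 + 0.187533 + 0.100108 + 0.0270619 = 3.31470.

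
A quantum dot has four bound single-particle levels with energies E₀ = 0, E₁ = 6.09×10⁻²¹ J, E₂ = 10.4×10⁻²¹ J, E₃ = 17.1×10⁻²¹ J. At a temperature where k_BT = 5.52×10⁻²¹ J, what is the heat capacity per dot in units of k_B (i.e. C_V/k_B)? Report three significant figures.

0.632

Eᵢ/kT = 0, 1.1033, 1.8841, 3.0978.
Z = Σ e^(−Eᵢ/kT) = e^(−0) + e^(−1.1033) + e^(−1.8841) + e^(−3.0978) = 1.0000 + 0.33177 + 0.15197 + 0.045148 = 1.5289.
⟨E⟩ = 2.8602, ⟨E²⟩ = 27.434.
C_V/k_B = (⟨E²⟩ − ⟨E⟩²)/(kT)² = (27.434 − 8.1807)/30.470 = 0.632.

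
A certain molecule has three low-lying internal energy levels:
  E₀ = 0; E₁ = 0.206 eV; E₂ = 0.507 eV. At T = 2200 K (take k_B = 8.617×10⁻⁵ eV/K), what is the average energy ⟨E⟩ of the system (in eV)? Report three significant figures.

0.0743 eV

k_BT = 8.617×10⁻⁵ × 2200 K = 0.18957 eV.
Eᵢ/kT = 0, 1.0867, 2.6745.
Z = Σ e^(−Eᵢ/kT) = e^(−0) + e^(−1.0867) + e^(−2.6745) = 1.0000 + 0.33733 + 0.068941 = 1.4063.
⟨E⟩ = Σ Eᵢ e^(−Eᵢ/kT) / Z = (0·1.0000 + 0.206·0.33733 + 0.507·0.068941) / 1.4063 = 0.0743 eV.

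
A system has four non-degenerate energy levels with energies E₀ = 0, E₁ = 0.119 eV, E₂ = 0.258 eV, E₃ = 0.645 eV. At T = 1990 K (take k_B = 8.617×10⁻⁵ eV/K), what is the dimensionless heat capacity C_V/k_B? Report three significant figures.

k_BT = 8.617×10⁻⁵ × 1990 K = 0.17148 eV.
Eᵢ/kT = 0, 0.69396, 1.5045, 3.7614.
Z = Σ e^(−Eᵢ/kT) = e^(−0) + e^(−0.69396) + e^(−1.5045) + e^(−3.7614) = 1.0000 + 0.49959 + 0.22213 + 0.023251 = 1.7450.
⟨E⟩ = 0.075506 eV, ⟨E²⟩ = 0.018071 eV².
C_V/k_B = (⟨E²⟩ − ⟨E⟩²)/(kT)² = (0.018071 − 0.0057012)/0.029405 = 0.421.

0.421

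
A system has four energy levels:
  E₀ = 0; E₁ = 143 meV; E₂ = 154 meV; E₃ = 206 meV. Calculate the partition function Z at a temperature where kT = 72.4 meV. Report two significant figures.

Z = 1.3

Eᵢ/kT = 0, 1.975, 2.127, 2.845.
Z = Σ e^(−Eᵢ/kT) = e^(−0) + e^(−1.975) + e^(−2.127) + e^(−2.845) = 1.000 + 0.1388 + 0.1192 + 0.05813 = 1.316.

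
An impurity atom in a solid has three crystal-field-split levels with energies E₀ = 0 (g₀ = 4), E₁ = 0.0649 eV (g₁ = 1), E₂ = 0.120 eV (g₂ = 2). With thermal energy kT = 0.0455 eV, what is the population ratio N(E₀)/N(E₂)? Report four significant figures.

n₀/n₂ = (g₀/g₂) exp[−(E₀−E₂)/kT] = (4/2) × exp(−(-0.120 eV)/(0.0455 eV)) = (4/2) × exp(2.63736) = 27.95.

27.95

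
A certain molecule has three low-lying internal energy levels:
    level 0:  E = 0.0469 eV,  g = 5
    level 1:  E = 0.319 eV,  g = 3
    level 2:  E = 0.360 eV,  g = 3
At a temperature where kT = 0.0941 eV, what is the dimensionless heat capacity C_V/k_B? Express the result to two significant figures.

0.46

Eᵢ/kT = 0.4984, 3.390, 3.826.
Z = Σ gᵢe^(−Eᵢ/kT) = 5·e^(−0.4984) + 3·e^(−3.390) + 3·e^(−3.826) = 3.038 + 0.1011 + 0.06539 = 3.204.
⟨E⟩ = 0.06188 eV, ⟨E²⟩ = 0.007942 eV².
C_V/k_B = (⟨E²⟩ − ⟨E⟩²)/(kT)² = (0.007942 − 0.003829)/0.008855 = 0.46.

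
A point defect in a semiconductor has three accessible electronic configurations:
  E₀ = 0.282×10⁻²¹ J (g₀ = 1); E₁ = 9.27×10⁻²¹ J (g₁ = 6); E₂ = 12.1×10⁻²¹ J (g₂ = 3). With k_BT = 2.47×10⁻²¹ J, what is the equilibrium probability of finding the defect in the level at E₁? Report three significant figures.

Eᵢ/kT = 0.11417, 3.7530, 4.8988.
Z = Σ gᵢe^(−Eᵢ/kT) = 1·e^(−0.11417) + 6·e^(−3.7530) + 3·e^(−4.8988) = 0.89211 + 0.14068 + 0.022367 = 1.0552.
P₁ = g₁ e^(−E₁/kT) / Z = 0.14068/1.0552 = 0.133.

0.133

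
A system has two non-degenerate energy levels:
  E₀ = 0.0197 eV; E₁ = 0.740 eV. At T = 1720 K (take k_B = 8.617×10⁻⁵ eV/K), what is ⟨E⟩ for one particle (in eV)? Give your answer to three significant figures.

0.0252 eV

k_BT = 8.617×10⁻⁵ × 1720 K = 0.14821 eV.
Eᵢ/kT = 0.13292, 4.9929.
Z = Σ e^(−Eᵢ/kT) = e^(−0.13292) + e^(−4.9929) = 0.87554 + 0.0067860 = 0.88233.
⟨E⟩ = Σ Eᵢ e^(−Eᵢ/kT) / Z = (0.0197·0.87554 + 0.740·0.0067860) / 0.88233 = 0.0252 eV.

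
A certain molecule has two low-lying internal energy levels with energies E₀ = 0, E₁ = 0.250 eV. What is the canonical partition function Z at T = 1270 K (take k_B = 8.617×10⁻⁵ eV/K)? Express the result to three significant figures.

k_BT = 8.617×10⁻⁵ × 1270 K = 0.10944 eV.
Eᵢ/kT = 0, 2.2844.
Z = Σ e^(−Eᵢ/kT) = e^(−0) + e^(−2.2844) = 1.0000 + 0.10184 = 1.1018.

Z = 1.10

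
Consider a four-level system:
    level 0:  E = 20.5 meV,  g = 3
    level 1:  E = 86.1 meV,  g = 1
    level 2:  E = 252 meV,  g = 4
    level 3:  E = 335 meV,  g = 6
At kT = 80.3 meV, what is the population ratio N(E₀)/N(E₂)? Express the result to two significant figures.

n₀/n₂ = (g₀/g₂) exp[−(E₀−E₂)/kT] = (3/4) × exp(−(-231.5 meV)/(80.3 meV)) = (3/4) × exp(2.883) = 13.

13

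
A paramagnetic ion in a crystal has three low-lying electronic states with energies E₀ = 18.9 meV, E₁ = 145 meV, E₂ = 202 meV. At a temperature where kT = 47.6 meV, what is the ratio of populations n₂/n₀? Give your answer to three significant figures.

0.0214

n₂/n₀ = exp[−(E₂−E₀)/kT] = exp(−(183.1 meV)/(47.6 meV)) = exp(-3.8466) = 0.0214.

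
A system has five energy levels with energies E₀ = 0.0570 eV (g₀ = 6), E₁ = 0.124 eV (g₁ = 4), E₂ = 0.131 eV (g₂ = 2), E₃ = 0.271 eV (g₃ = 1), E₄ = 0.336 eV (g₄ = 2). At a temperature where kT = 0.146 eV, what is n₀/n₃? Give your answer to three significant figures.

n₀/n₃ = (g₀/g₃) exp[−(E₀−E₃)/kT] = (6/1) × exp(−(-0.2140 eV)/(0.146 eV)) = (6/1) × exp(1.4658) = 26.0.

26.0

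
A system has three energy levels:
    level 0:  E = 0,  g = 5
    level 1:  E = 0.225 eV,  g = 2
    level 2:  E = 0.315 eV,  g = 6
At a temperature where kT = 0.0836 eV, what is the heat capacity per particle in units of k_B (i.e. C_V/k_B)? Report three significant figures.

0.531

Eᵢ/kT = 0, 2.6914, 3.7679.
Z = Σ gᵢe^(−Eᵢ/kT) = 5·e^(−0) + 2·e^(−2.6914) + 6·e^(−3.7679) = 5.0000 + 0.13557 + 0.13860 = 5.2742.
⟨E⟩ = 0.014061 eV, ⟨E²⟩ = 0.0039088 eV².
C_V/k_B = (⟨E²⟩ − ⟨E⟩²)/(kT)² = (0.0039088 − 0.00019771)/0.0069890 = 0.531.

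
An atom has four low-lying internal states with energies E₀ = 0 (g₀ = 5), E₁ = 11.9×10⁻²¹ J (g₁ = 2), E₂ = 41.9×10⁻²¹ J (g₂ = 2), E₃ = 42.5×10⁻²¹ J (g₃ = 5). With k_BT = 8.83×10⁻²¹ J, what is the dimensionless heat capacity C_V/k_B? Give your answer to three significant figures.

Eᵢ/kT = 0, 1.3477, 4.7452, 4.8131.
Z = Σ gᵢe^(−Eᵢ/kT) = 5·e^(−0) + 2·e^(−1.3477) + 2·e^(−4.7452) + 5·e^(−4.8131) = 5.0000 + 0.51967 + 0.017387 + 0.040613 = 5.5777.
⟨E⟩ = 1.5488, ⟨E²⟩ = 31.818.
C_V/k_B = (⟨E²⟩ − ⟨E⟩²)/(kT)² = (31.818 − 2.3988)/77.969 = 0.377.

0.377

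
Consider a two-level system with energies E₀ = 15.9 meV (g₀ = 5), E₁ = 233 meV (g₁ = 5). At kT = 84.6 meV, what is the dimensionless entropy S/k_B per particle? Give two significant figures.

1.9

Eᵢ/kT = 0.1879, 2.754.
Z = Σ gᵢe^(−Eᵢ/kT) = 5·e^(−0.1879) + 5·e^(−2.754) = 4.143 + 0.3184 = 4.461.
⟨E⟩ = Σ EᵢPᵢ = 31.40 meV.
S/k_B = ln Z + ⟨E⟩/kT = ln(4.461) + 31.40/84.6 = 1.495 + 0.3712 = 1.9.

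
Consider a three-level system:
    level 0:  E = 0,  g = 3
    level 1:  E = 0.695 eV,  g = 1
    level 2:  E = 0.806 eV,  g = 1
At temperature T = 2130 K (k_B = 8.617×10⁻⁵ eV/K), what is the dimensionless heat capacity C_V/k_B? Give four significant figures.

k_BT = 8.617×10⁻⁵ × 2130 K = 0.183542 eV.
Eᵢ/kT = 0, 3.78660, 4.39137.
Z = Σ gᵢe^(−Eᵢ/kT) = 3·e^(−0) + 1·e^(−3.78660) + 1·e^(−4.39137) = 3.00000 + 0.0226726 + 0.0123838 = 3.03506.
⟨E⟩ = 0.00848049 eV, ⟨E²⟩ = 0.00625898 eV².
C_V/k_B = (⟨E²⟩ − ⟨E⟩²)/(kT)² = (0.00625898 − 0.0000719187)/0.0336877 = 0.1837.

0.1837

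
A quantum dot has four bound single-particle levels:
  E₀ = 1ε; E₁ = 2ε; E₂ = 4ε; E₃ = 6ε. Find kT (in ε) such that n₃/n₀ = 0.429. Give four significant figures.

n₃/n₀ = exp[−(E₃−E₀)/kT] = 0.429.
⇒ (E₃−E₀)/kT = ln(1/0.429) = ln(2.33100) = 0.846297.
kT = 5ε / 0.846297 = 5.908 ε.

5.908 ε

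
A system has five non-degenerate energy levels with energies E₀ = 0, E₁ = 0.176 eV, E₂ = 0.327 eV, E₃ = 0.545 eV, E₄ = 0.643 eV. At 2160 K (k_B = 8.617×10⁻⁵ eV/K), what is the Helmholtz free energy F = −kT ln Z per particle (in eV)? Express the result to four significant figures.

-0.09277 eV

k_BT = 8.617×10⁻⁵ × 2160 K = 0.186127 eV.
Eᵢ/kT = 0, 0.945591, 1.75686, 2.92811, 3.45463.
Z = Σ e^(−Eᵢ/kT) = e^(−0) + e^(−0.945591) + e^(−1.75686) + e^(−2.92811) + e^(−3.45463) = 1.00000 + 0.388450 + 0.172586 + 0.0534981 + 0.0315990 = 1.64613.
F = −kT ln Z = −0.186127 × ln(1.64613) = −0.186127 × 0.498427 = -0.09277 eV.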